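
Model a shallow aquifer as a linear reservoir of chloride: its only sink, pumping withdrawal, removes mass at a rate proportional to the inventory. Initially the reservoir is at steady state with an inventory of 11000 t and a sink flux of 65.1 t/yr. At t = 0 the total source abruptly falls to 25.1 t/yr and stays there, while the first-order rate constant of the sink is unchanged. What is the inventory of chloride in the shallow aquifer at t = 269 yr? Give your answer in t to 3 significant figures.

5620 t

The sink rate constant is k = F₀/M₀ = 65.1/11000 = 0.005918 yr⁻¹.
Solving dM/dt = F₁ − kM with M(0) = M₀ gives M(t) = F₁/k + (M₀ − F₁/k)·e^(−kt).
F₁/k = 25.1/0.005918 = 4241.2 t; kt = 0.005918 × 269 = 1.592, e^(−kt) = 0.2035.
M(269) = 4241.2 + (11000 − 4241.2) × 0.2035 = 4241.2 + 1376 = 5616.7 t.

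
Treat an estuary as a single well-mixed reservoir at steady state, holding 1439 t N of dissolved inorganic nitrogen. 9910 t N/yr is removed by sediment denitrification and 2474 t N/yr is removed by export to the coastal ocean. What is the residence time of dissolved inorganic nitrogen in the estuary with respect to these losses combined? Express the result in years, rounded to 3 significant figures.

0.116 yr

Total removal = 9910 + 2474 = 12384 t N/yr.
τ = M / ΣF_out = 1439 / 12384 = 0.1162 yr.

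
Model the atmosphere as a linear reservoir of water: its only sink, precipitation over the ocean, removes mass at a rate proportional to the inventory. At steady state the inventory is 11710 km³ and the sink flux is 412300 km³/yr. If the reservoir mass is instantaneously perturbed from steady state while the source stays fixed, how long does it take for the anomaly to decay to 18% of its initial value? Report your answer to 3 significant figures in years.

For a linear reservoir the anomaly decays as exp(−t/τ) with τ = M/F = 11710/412300 = 0.02840 yr.
exp(−t/τ) = 0.18 ⇒ t = −τ ln(0.18) = 0.02840 × 1.715 = 0.04870 yr.

0.0487 yr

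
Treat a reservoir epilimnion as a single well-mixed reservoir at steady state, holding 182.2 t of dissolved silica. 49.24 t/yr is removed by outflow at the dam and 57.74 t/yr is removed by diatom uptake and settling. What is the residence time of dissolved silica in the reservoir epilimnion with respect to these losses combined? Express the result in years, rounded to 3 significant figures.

1.70 yr

Total removal = 49.24 + 57.74 = 106.98 t/yr.
τ = M / ΣF_out = 182.2 / 106.98 = 1.703 yr.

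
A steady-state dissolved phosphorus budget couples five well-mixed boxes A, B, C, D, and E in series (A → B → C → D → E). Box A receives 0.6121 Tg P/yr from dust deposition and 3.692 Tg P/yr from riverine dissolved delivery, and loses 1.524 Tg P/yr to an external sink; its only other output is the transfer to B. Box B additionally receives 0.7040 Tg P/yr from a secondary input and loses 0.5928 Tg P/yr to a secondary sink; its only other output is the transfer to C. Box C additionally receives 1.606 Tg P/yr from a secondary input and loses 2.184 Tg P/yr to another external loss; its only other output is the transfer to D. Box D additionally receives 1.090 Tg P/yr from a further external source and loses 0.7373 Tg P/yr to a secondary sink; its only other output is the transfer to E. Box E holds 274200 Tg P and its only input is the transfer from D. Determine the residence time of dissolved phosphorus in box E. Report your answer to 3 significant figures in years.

Box A: F(A→B) = (0.6121 + 3.692) − 1.524 = 2.7801 Tg P/yr.
Box B: F(B→C) = (2.7801 + 0.7040) − 0.5928 = 2.8913 Tg P/yr.
Box C: F(C→D) = (2.8913 + 1.606) − 2.184 = 2.3133 Tg P/yr.
Box D: F(D→E) = (2.3133 + 1.090) − 0.7373 = 2.6660 Tg P/yr.
Box E throughput = its input = 2.6660 Tg P/yr; τ = 274200 / 2.6660 = 102900 yr.

103000 yr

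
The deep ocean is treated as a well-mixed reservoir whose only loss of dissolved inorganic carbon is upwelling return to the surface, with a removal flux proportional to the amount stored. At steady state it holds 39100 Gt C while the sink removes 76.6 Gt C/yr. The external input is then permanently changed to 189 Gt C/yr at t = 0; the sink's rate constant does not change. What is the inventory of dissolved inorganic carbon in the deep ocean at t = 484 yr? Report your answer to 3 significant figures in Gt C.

Residence time τ = M₀/F₀ = 510.4 yr. The eventual steady state is M_∞ = M₀·(F₁/F₀) = 39100 × 189/76.6 = 96474 Gt C.
The anomaly ΔM(t) = M(t) − M_∞ decays as ΔM₀·e^(−t/τ) with ΔM₀ = 39100 − 96474 = −57370 Gt C.
At t = 484 yr, e^(−t/τ) = e^(−0.9482) = 0.3874, so ΔM = −22230 Gt C and M = 96474 − 22230 = 74245 Gt C.

74200 Gt C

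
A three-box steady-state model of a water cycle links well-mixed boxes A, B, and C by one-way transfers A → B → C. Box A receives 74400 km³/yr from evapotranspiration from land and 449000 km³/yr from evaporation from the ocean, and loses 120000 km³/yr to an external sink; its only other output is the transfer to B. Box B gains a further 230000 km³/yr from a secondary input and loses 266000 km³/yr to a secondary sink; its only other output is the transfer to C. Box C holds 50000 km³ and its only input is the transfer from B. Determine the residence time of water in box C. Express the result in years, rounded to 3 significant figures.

Box A: F(A→B) = (74400 + 449000) − 120000 = 403400 km³/yr.
Box B: F(B→C) = (403400 + 230000) − 266000 = 367400 km³/yr.
Box C throughput = its input = 367400 km³/yr; τ = 50000 / 367400 = 0.1361 yr.

0.136 yr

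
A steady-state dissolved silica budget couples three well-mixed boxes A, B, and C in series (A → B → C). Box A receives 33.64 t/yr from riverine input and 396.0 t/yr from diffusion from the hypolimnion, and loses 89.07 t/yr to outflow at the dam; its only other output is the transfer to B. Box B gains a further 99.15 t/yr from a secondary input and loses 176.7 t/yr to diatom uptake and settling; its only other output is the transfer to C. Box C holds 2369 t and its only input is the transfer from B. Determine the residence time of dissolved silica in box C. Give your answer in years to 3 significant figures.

Box A: F(A→B) = (33.64 + 396.0) − 89.07 = 340.57 t/yr.
Box B: F(B→C) = (340.57 + 99.15) − 176.7 = 263.02 t/yr.
Box C throughput = its input = 263.02 t/yr; τ = 2369 / 263.02 = 9.007 yr.

9.01 yr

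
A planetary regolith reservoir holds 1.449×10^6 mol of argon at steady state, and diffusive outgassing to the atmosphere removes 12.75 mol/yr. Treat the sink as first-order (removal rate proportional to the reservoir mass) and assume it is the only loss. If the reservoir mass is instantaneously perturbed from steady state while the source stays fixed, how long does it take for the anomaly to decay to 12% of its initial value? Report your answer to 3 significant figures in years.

For a linear reservoir the anomaly decays as exp(−t/τ) with τ = M/F = 1.449×10^6/12.75 = 113600 yr.
exp(−t/τ) = 0.12 ⇒ t = −τ ln(0.12) = 113600 × 2.120 = 241000 yr.

241000 yr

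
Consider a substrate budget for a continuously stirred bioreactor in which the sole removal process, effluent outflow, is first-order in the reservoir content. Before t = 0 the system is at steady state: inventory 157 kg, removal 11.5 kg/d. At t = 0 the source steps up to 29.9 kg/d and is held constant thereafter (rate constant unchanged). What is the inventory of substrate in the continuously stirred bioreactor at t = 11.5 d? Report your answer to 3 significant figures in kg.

Residence time τ = M₀/F₀ = 13.65 d. The eventual steady state is M_∞ = M₀·(F₁/F₀) = 157 × 29.9/11.5 = 408.20 kg.
The anomaly ΔM(t) = M(t) − M_∞ decays as ΔM₀·e^(−t/τ) with ΔM₀ = 157 − 408.20 = −251.2 kg.
At t = 11.5 d, e^(−t/τ) = e^(−0.8424) = 0.4307, so ΔM = −108.2 kg and M = 408.20 − 108.2 = 300.01 kg.

300 kg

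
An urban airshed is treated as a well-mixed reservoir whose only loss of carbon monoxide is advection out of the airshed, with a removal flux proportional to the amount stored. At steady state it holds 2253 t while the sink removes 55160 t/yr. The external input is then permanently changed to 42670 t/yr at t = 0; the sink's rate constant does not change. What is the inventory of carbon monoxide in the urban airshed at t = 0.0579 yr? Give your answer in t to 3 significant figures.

1870 t

Residence time τ = M₀/F₀ = 0.04084 yr. The eventual steady state is M_∞ = M₀·(F₁/F₀) = 2253 × 42670/55160 = 1742.8 t.
The anomaly ΔM(t) = M(t) − M_∞ decays as ΔM₀·e^(−t/τ) with ΔM₀ = 2253 − 1742.8 = 510.2 t.
At t = 0.0579 yr, e^(−t/τ) = e^(−1.418) = 0.2423, so ΔM = 123.6 t and M = 1742.8 + 123.6 = 1866.5 t.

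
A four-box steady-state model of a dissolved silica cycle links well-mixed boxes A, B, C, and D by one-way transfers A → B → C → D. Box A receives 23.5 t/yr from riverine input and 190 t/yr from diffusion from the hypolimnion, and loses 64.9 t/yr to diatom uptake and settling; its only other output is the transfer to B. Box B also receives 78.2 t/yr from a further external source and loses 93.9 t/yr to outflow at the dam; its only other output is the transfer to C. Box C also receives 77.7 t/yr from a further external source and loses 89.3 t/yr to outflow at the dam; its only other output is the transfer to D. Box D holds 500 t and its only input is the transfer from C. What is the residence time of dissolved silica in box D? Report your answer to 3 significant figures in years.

Box A: F(A→B) = (23.5 + 190) − 64.9 = 148.60 t/yr.
Box B: F(B→C) = (148.60 + 78.2) − 93.9 = 132.90 t/yr.
Box C: F(C→D) = (132.90 + 77.7) − 89.3 = 121.30 t/yr.
Box D throughput = its input = 121.30 t/yr; τ = 500 / 121.30 = 4.122 yr.

4.12 yr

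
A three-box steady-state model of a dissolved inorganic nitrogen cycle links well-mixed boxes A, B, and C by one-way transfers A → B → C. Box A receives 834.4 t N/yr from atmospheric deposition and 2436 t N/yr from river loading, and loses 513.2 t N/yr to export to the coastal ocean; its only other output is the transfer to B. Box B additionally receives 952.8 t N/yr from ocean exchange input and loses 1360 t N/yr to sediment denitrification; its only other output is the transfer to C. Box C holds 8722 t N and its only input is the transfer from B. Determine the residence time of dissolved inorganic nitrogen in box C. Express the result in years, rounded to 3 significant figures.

3.71 yr

Box A: F(A→B) = (834.4 + 2436) − 513.2 = 2757.2 t N/yr.
Box B: F(B→C) = (2757.2 + 952.8) − 1360 = 2350.0 t N/yr.
Box C throughput = its input = 2350.0 t N/yr; τ = 8722 / 2350.0 = 3.711 yr.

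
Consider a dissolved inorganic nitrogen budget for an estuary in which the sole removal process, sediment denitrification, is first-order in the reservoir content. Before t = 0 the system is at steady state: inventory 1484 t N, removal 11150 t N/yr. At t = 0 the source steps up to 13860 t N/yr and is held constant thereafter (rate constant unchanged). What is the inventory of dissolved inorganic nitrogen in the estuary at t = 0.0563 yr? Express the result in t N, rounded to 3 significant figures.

1610 t N

The sink rate constant is k = F₀/M₀ = 11150/1484 = 7.513 yr⁻¹.
Solving dM/dt = F₁ − kM with M(0) = M₀ gives M(t) = F₁/k + (M₀ − F₁/k)·e^(−kt).
F₁/k = 13860/7.513 = 1844.7 t N; kt = 7.513 × 0.0563 = 0.4230, e^(−kt) = 0.6551.
M(0.0563) = 1844.7 + (1484 − 1844.7) × 0.6551 = 1844.7 − 236.3 = 1608.4 t N.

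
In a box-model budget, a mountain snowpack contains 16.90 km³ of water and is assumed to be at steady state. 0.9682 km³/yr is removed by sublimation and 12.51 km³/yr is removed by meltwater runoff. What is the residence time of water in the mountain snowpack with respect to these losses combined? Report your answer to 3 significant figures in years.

Total removal = 0.9682 + 12.51 = 13.478 km³/yr.
τ = M / ΣF_out = 16.90 / 13.478 = 1.254 yr.

1.25 yr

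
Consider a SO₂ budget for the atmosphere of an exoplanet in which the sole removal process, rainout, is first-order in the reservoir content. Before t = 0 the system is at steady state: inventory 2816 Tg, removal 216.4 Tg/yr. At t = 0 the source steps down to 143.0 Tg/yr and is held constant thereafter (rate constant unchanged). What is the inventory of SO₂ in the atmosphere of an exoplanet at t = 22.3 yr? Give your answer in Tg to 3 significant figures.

The sink rate constant is k = F₀/M₀ = 216.4/2816 = 0.07685 yr⁻¹.
Solving dM/dt = F₁ − kM with M(0) = M₀ gives M(t) = F₁/k + (M₀ − F₁/k)·e^(−kt).
F₁/k = 143.0/0.07685 = 1860.9 Tg; kt = 0.07685 × 22.3 = 1.714, e^(−kt) = 0.1802.
M(22.3) = 1860.9 + (2816 − 1860.9) × 0.1802 = 1860.9 + 172.1 = 2033.0 Tg.

2030 Tg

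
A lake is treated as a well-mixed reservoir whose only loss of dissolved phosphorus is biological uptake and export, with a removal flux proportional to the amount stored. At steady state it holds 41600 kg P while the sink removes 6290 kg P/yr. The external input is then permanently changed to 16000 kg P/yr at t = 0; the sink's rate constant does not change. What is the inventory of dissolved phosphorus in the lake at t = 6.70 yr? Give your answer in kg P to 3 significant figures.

The sink rate constant is k = F₀/M₀ = 6290/41600 = 0.1512 yr⁻¹.
Solving dM/dt = F₁ − kM with M(0) = M₀ gives M(t) = F₁/k + (M₀ − F₁/k)·e^(−kt).
F₁/k = 16000/0.1512 = 105820 kg P; kt = 0.1512 × 6.70 = 1.013, e^(−kt) = 0.3631.
M(6.70) = 105820 + (41600 − 105820) × 0.3631 = 105820 − 23320 = 82500 kg P.

82500 kg P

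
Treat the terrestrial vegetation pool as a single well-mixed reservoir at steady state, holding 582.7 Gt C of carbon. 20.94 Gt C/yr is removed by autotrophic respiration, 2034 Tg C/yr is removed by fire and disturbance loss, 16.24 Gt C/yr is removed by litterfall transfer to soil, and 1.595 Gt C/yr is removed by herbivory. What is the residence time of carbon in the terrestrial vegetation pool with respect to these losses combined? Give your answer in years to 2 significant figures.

14 yr

Convert the fire and disturbance loss flux: 2034 Tg C/yr = 2.034 Gt C/yr.
Total removal = 20.94 + 2.034 + 16.24 + 1.595 = 40.809 Gt C/yr.
τ = M / ΣF_out = 582.7 / 40.809 = 14.28 yr.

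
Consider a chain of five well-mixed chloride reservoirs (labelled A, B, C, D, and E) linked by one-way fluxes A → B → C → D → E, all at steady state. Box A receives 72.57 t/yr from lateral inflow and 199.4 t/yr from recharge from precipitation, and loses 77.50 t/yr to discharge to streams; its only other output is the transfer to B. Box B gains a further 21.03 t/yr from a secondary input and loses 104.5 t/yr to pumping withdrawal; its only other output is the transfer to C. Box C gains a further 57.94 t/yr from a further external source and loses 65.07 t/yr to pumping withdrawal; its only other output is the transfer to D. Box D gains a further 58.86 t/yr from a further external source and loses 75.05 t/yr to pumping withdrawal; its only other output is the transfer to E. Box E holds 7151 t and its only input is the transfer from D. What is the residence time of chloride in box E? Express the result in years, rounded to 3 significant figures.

81.6 yr

Box A: F(A→B) = (72.57 + 199.4) − 77.50 = 194.47 t/yr.
Box B: F(B→C) = (194.47 + 21.03) − 104.5 = 111.00 t/yr.
Box C: F(C→D) = (111.00 + 57.94) − 65.07 = 103.87 t/yr.
Box D: F(D→E) = (103.87 + 58.86) − 75.05 = 87.680 t/yr.
Box E throughput = its input = 87.680 t/yr; τ = 7151 / 87.680 = 81.56 yr.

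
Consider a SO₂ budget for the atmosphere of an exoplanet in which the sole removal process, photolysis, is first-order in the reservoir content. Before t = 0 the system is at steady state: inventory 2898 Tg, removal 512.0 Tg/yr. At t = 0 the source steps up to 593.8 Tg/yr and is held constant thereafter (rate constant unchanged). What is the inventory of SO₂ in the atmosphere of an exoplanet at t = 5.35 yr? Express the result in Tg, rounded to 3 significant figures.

Residence time τ = M₀/F₀ = 5.660 yr. The eventual steady state is M_∞ = M₀·(F₁/F₀) = 2898 × 593.8/512.0 = 3361.0 Tg.
The anomaly ΔM(t) = M(t) − M_∞ decays as ΔM₀·e^(−t/τ) with ΔM₀ = 2898 − 3361.0 = −463.0 Tg.
At t = 5.35 yr, e^(−t/τ) = e^(−0.9452) = 0.3886, so ΔM = −179.9 Tg and M = 3361.0 − 179.9 = 3181.1 Tg.

3180 Tg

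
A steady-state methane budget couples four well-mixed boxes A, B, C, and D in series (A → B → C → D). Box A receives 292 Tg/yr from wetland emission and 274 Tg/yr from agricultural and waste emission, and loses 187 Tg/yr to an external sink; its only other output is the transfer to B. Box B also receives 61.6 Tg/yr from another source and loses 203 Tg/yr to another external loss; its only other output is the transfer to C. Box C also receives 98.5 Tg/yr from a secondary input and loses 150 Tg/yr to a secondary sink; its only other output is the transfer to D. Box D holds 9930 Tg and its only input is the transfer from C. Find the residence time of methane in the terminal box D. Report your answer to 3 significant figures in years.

Box A: F(A→B) = (292 + 274) − 187 = 379.00 Tg/yr.
Box B: F(B→C) = (379.00 + 61.6) − 203 = 237.60 Tg/yr.
Box C: F(C→D) = (237.60 + 98.5) − 150 = 186.10 Tg/yr.
Box D throughput = its input = 186.10 Tg/yr; τ = 9930 / 186.10 = 53.36 yr.

53.4 yr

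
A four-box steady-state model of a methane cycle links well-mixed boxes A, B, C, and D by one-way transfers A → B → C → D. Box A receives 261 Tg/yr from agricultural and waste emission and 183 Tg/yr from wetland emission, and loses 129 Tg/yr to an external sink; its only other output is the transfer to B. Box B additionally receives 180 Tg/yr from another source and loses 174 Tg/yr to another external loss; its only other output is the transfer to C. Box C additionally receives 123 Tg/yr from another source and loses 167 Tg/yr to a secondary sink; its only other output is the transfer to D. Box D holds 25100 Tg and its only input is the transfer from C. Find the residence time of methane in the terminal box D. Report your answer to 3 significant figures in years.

Box A: F(A→B) = (261 + 183) − 129 = 315.00 Tg/yr.
Box B: F(B→C) = (315.00 + 180) − 174 = 321.00 Tg/yr.
Box C: F(C→D) = (321.00 + 123) − 167 = 277.00 Tg/yr.
Box D throughput = its input = 277.00 Tg/yr; τ = 25100 / 277.00 = 90.61 yr.

90.6 yr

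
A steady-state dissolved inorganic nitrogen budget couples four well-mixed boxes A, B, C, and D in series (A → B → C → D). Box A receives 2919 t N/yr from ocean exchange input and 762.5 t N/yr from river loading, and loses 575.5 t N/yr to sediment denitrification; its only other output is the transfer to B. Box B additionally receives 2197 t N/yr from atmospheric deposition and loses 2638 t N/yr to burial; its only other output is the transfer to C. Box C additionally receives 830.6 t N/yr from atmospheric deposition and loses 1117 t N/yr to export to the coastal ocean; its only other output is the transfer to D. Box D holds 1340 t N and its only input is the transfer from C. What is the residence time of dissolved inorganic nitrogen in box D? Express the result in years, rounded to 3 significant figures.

Box A: F(A→B) = (2919 + 762.5) − 575.5 = 3106.0 t N/yr.
Box B: F(B→C) = (3106.0 + 2197) − 2638 = 2665.0 t N/yr.
Box C: F(C→D) = (2665.0 + 830.6) − 1117 = 2378.6 t N/yr.
Box D throughput = its input = 2378.6 t N/yr; τ = 1340 / 2378.6 = 0.5634 yr.

0.563 yr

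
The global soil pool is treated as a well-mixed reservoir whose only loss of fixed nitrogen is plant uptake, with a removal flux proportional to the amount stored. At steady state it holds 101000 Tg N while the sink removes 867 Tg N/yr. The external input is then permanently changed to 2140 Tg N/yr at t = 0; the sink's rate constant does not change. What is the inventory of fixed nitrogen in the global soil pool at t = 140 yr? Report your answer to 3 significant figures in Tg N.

205000 Tg N

Residence time τ = M₀/F₀ = 116.5 yr. The eventual steady state is M_∞ = M₀·(F₁/F₀) = 101000 × 2140/867 = 249300 Tg N.
The anomaly ΔM(t) = M(t) − M_∞ decays as ΔM₀·e^(−t/τ) with ΔM₀ = 101000 − 249300 = −148300 Tg N.
At t = 140 yr, e^(−t/τ) = e^(−1.202) = 0.3007, so ΔM = −44590 Tg N and M = 249300 − 44590 = 204710 Tg N.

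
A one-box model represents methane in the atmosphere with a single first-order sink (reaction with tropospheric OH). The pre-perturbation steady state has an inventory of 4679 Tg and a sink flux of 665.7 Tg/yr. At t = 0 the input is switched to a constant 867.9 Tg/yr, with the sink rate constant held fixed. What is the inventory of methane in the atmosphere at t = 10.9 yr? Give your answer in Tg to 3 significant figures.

τ = M₀/F₀ = 4679/665.7 = 7.029 yr; rate constant k = 1/τ.
New steady state M_∞ = F₁/k = F₁·τ = 867.9 × 7.029 = 6100.2 Tg.
M(t) = M_∞ + (M₀ − M_∞)·e^(−t/τ); t/τ = 10.9/7.029 = 1.551, so e^(−t/τ) = 0.2121.
M(t) = 6100.2 − 1421 × 0.2121 = 5798.8 Tg.

5800 Tg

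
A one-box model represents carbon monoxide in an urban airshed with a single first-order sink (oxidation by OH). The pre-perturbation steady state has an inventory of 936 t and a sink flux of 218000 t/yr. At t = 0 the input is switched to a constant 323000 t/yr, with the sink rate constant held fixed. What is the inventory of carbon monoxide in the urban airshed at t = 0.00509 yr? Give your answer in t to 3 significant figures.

The sink rate constant is k = F₀/M₀ = 218000/936 = 232.9 yr⁻¹.
Solving dM/dt = F₁ − kM with M(0) = M₀ gives M(t) = F₁/k + (M₀ − F₁/k)·e^(−kt).
F₁/k = 323000/232.9 = 1386.8 t; kt = 232.9 × 0.00509 = 1.185, e^(−kt) = 0.3056.
M(0.00509) = 1386.8 + (936 − 1386.8) × 0.3056 = 1386.8 − 137.8 = 1249.1 t.

1250 t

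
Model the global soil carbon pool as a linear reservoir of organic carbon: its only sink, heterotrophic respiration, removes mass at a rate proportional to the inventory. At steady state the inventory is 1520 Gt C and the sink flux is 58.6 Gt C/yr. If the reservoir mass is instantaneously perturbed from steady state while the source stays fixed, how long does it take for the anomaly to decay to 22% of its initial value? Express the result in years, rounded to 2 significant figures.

39 yr

For a linear reservoir the anomaly decays as exp(−t/τ) with τ = M/F = 1520/58.6 = 25.94 yr.
exp(−t/τ) = 0.22 ⇒ t = −τ ln(0.22) = 25.94 × 1.514 = 39.27 yr.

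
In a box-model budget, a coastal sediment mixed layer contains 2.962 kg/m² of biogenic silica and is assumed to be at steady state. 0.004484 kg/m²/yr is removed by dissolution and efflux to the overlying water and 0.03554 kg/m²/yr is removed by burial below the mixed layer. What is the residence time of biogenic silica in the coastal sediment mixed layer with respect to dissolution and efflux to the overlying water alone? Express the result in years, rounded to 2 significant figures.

Residence time with respect to a single sink: τ = M / F_sink.
τ = 2.962 / 0.004484 = 660.6 yr.

660 yr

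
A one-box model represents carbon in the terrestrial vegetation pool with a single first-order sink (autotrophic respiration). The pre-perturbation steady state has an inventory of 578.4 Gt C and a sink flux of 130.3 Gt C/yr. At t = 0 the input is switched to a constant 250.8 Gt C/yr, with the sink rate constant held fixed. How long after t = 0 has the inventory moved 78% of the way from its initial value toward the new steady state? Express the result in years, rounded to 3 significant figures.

τ = M₀/F₀ = 578.4/130.3 = 4.439 yr.
The remaining gap fraction is e^(−t/τ); 78% covered ⇒ e^(−t/τ) = 0.220.
t = −τ ln(0.220) = 4.439 × 1.514 = 6.721 yr.

6.72 yr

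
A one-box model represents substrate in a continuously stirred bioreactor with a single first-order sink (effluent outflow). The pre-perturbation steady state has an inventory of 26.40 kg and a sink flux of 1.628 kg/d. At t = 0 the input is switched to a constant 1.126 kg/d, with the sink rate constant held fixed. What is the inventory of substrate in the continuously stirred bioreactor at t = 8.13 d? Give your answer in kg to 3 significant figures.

Residence time τ = M₀/F₀ = 16.22 d. The eventual steady state is M_∞ = M₀·(F₁/F₀) = 26.40 × 1.126/1.628 = 18.259 kg.
The anomaly ΔM(t) = M(t) − M_∞ decays as ΔM₀·e^(−t/τ) with ΔM₀ = 26.40 − 18.259 = 8.141 kg.
At t = 8.13 d, e^(−t/τ) = e^(−0.5013) = 0.6057, so ΔM = 4.931 kg and M = 18.259 + 4.931 = 23.190 kg.

23.2 kg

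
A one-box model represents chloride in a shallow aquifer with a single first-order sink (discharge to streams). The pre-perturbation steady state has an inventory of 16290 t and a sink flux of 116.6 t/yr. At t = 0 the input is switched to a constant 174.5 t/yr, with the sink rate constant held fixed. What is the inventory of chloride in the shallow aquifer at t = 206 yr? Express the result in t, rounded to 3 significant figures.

22500 t

Residence time τ = M₀/F₀ = 139.7 yr. The eventual steady state is M_∞ = M₀·(F₁/F₀) = 16290 × 174.5/116.6 = 24379 t.
The anomaly ΔM(t) = M(t) − M_∞ decays as ΔM₀·e^(−t/τ) with ΔM₀ = 16290 − 24379 = −8089 t.
At t = 206 yr, e^(−t/τ) = e^(−1.474) = 0.2289, so ΔM = −1852 t and M = 24379 − 1852 = 22528 t.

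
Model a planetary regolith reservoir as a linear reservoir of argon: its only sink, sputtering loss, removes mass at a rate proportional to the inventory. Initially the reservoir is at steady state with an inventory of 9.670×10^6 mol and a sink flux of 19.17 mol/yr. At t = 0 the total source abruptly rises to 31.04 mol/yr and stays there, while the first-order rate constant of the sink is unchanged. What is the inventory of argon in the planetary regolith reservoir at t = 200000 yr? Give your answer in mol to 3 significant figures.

The sink rate constant is k = F₀/M₀ = 19.17/9.670×10^6 = 1.982×10^-6 yr⁻¹.
Solving dM/dt = F₁ − kM with M(0) = M₀ gives M(t) = F₁/k + (M₀ − F₁/k)·e^(−kt).
F₁/k = 31.04/1.982×10^-6 = 1.5658×10^7 mol; kt = 1.982×10^-6 × 200000 = 0.3965, e^(−kt) = 0.6727.
M(200000) = 1.5658×10^7 + (9.670×10^6 − 1.5658×10^7) × 0.6727 = 1.5658×10^7 − 4.028×10^6 = 1.1630×10^7 mol.

1.16×10^7 mol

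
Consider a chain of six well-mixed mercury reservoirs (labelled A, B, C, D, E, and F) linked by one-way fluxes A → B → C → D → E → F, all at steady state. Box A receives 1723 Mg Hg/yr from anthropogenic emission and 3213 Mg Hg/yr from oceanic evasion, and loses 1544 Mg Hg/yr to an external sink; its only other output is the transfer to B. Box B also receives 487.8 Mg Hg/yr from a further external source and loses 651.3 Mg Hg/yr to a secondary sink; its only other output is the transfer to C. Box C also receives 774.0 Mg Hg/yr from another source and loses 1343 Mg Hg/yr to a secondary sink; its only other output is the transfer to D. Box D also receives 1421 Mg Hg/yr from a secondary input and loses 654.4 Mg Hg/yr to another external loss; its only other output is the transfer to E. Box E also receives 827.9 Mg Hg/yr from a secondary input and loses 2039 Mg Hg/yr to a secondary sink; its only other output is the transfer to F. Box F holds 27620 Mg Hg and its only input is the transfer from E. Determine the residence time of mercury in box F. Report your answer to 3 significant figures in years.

Box A: F(A→B) = (1723 + 3213) − 1544 = 3392.0 Mg Hg/yr.
Box B: F(B→C) = (3392.0 + 487.8) − 651.3 = 3228.5 Mg Hg/yr.
Box C: F(C→D) = (3228.5 + 774.0) − 1343 = 2659.5 Mg Hg/yr.
Box D: F(D→E) = (2659.5 + 1421) − 654.4 = 3426.1 Mg Hg/yr.
Box E: F(E→F) = (3426.1 + 827.9) − 2039 = 2215.0 Mg Hg/yr.
Box F throughput = its input = 2215.0 Mg Hg/yr; τ = 27620 / 2215.0 = 12.47 yr.

12.5 yr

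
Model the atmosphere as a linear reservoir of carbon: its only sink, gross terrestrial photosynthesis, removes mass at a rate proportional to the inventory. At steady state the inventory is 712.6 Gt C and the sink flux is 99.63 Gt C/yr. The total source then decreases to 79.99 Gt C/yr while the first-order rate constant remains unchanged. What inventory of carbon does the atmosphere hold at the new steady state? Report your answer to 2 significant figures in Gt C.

Rate constant k = F/M = 99.63 / 712.6 = 0.1398 yr⁻¹.
At the new steady state, source = k·M_new ⇒ M_new = 79.99 / 0.1398 = 572.1 Gt C.
(Equivalently M_new = M × F_new/F_old = 712.6 × 79.99/99.63.)

570 Gt C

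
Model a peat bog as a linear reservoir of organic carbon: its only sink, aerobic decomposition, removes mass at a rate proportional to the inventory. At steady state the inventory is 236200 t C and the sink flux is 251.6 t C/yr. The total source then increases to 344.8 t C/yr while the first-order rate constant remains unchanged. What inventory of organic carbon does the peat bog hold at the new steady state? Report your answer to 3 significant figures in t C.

Rate constant k = F/M = 251.6 / 236200 = 0.001065 yr⁻¹.
At the new steady state, source = k·M_new ⇒ M_new = 344.8 / 0.001065 = 323700 t C.
(Equivalently M_new = M × F_new/F_old = 236200 × 344.8/251.6.)

324000 t C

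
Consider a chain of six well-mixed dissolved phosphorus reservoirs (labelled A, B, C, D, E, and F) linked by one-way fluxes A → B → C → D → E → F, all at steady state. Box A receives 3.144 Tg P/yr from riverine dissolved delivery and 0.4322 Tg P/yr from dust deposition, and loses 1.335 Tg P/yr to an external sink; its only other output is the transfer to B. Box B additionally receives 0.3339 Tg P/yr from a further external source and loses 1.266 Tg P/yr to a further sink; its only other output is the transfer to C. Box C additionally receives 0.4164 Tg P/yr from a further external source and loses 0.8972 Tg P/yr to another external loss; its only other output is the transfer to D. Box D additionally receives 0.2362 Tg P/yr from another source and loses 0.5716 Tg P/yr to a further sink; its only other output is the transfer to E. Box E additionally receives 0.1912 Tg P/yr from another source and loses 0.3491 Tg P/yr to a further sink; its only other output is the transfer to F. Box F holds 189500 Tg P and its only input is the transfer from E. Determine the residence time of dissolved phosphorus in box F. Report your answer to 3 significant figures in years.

566000 yr

Box A: F(A→B) = (3.144 + 0.4322) − 1.335 = 2.2412 Tg P/yr.
Box B: F(B→C) = (2.2412 + 0.3339) − 1.266 = 1.3091 Tg P/yr.
Box C: F(C→D) = (1.3091 + 0.4164) − 0.8972 = 0.82830 Tg P/yr.
Box D: F(D→E) = (0.82830 + 0.2362) − 0.5716 = 0.49290 Tg P/yr.
Box E: F(E→F) = (0.49290 + 0.1912) − 0.3491 = 0.33500 Tg P/yr.
Box F throughput = its input = 0.33500 Tg P/yr; τ = 189500 / 0.33500 = 565700 yr.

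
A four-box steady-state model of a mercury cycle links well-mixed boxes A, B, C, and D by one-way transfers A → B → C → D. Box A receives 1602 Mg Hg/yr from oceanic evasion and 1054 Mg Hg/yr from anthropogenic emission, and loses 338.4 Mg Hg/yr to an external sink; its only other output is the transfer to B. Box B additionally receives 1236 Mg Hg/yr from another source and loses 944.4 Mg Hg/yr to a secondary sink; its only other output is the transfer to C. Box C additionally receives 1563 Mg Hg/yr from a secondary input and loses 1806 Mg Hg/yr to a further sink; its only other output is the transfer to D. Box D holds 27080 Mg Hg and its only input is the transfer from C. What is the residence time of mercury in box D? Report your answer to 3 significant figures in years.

Box A: F(A→B) = (1602 + 1054) − 338.4 = 2317.6 Mg Hg/yr.
Box B: F(B→C) = (2317.6 + 1236) − 944.4 = 2609.2 Mg Hg/yr.
Box C: F(C→D) = (2609.2 + 1563) − 1806 = 2366.2 Mg Hg/yr.
Box D throughput = its input = 2366.2 Mg Hg/yr; τ = 27080 / 2366.2 = 11.44 yr.

11.4 yr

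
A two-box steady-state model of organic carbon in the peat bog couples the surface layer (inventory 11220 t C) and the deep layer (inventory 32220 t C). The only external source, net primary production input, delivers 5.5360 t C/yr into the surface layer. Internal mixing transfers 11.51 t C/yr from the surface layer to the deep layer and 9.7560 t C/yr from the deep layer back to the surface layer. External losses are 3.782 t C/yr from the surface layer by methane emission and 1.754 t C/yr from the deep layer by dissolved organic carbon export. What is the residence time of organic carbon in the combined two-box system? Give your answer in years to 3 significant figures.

7850 yr

For the system as a whole, the A↔B exchange is internal and contributes nothing to the throughput; only the external sinks remove mass.
M_total = 11220 + 32220 = 43440 t C.
ΣF_external_out = 3.782 + 1.754 = 5.5360 t C/yr.
τ = M_total / ΣF_ext = 43440 / 5.5360 = 7847 yr.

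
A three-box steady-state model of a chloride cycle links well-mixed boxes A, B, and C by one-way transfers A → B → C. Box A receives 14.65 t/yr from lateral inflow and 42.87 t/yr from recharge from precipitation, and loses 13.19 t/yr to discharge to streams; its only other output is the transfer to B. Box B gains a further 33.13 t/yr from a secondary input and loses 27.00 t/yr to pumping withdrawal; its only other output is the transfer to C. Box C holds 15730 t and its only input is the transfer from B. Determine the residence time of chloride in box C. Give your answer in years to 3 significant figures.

Box A: F(A→B) = (14.65 + 42.87) − 13.19 = 44.330 t/yr.
Box B: F(B→C) = (44.330 + 33.13) − 27.00 = 50.460 t/yr.
Box C throughput = its input = 50.460 t/yr; τ = 15730 / 50.460 = 311.7 yr.

312 yr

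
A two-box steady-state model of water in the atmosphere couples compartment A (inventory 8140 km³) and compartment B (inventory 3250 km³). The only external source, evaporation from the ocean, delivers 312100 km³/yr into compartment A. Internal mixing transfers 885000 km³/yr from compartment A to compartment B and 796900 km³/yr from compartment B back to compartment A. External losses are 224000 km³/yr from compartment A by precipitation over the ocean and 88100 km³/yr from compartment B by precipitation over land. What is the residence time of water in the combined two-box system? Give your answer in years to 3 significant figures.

0.0365 yr

Treat the two boxes together as one reservoir: the mixing fluxes between them are internal recycling, so τ = ΣM / Σ(external losses).
M_total = 8140 + 3250 = 11390 km³.
ΣF_external_out = 224000 + 88100 = 312100 km³/yr.
τ = M_total / ΣF_ext = 11390 / 312100 = 0.03649 yr.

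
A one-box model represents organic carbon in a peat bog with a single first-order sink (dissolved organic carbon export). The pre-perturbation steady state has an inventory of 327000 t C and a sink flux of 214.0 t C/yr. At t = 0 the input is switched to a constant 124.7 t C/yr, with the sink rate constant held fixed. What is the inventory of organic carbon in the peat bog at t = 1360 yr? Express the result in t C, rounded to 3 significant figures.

τ = M₀/F₀ = 327000/214.0 = 1528 yr; rate constant k = 1/τ.
New steady state M_∞ = F₁/k = F₁·τ = 124.7 × 1528 = 190550 t C.
M(t) = M_∞ + (M₀ − M_∞)·e^(−t/τ); t/τ = 1360/1528 = 0.8900, so e^(−t/τ) = 0.4106.
M(t) = 190550 + 136500 × 0.4106 = 246580 t C.

247000 t C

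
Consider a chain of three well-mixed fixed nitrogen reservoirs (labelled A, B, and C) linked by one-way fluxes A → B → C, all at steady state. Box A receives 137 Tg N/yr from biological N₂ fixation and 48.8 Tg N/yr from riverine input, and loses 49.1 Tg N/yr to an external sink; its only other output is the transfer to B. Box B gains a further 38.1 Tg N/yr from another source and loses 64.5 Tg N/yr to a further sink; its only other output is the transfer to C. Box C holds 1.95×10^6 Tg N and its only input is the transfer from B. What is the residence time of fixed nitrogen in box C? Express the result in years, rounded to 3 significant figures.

17700 yr

Box A: F(A→B) = (137 + 48.8) − 49.1 = 136.70 Tg N/yr.
Box B: F(B→C) = (136.70 + 38.1) − 64.5 = 110.30 Tg N/yr.
Box C throughput = its input = 110.30 Tg N/yr; τ = 1.95×10^6 / 110.30 = 17680 yr.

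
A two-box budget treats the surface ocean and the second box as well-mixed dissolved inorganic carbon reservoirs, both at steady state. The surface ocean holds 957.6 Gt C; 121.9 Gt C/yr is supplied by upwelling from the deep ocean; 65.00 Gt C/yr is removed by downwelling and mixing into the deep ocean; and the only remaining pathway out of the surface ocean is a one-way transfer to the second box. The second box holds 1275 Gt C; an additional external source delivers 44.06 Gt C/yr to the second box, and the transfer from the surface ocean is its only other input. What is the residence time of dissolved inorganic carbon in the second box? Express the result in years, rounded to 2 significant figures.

13 yr

Balance the surface ocean: ΣF_in = 121.90 Gt C/yr.
Transfer to the second box = ΣF_in − (65.00) = 56.900 Gt C/yr.
Total input to the second box = 56.900 + 44.06 = 100.96 Gt C/yr; at steady state this equals its total output.
τ = M / F = 1275 / 100.96 = 12.63 yr.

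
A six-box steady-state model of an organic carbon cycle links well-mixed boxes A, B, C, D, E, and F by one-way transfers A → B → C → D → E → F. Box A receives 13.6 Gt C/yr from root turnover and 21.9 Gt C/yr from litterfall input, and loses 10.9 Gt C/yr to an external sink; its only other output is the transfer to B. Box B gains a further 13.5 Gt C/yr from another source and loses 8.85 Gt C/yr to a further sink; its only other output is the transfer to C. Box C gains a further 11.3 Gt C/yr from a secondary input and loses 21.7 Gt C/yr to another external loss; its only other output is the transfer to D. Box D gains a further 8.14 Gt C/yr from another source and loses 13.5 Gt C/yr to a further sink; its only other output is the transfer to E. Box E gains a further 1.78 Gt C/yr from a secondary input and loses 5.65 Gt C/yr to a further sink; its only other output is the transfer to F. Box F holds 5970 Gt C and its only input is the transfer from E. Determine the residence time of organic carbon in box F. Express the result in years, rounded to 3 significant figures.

Box A: F(A→B) = (13.6 + 21.9) − 10.9 = 24.600 Gt C/yr.
Box B: F(B→C) = (24.600 + 13.5) − 8.85 = 29.250 Gt C/yr.
Box C: F(C→D) = (29.250 + 11.3) − 21.7 = 18.850 Gt C/yr.
Box D: F(D→E) = (18.850 + 8.14) − 13.5 = 13.490 Gt C/yr.
Box E: F(E→F) = (13.490 + 1.78) − 5.65 = 9.6200 Gt C/yr.
Box F throughput = its input = 9.6200 Gt C/yr; τ = 5970 / 9.6200 = 620.6 yr.

621 yr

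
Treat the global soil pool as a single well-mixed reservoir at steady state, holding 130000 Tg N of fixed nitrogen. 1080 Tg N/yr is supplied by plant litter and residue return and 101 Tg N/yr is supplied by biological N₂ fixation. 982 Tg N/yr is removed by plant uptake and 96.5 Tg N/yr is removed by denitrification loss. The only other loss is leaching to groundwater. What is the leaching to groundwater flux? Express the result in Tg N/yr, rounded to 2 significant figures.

At steady state ΣF_in = ΣF_out.
ΣF_in = 1080 + 101 = 1181.0 Tg N/yr.
Leaching to groundwater flux = ΣF_in − (982 + 96.5) = 1181.0 − 1078 = 102.5 Tg N/yr.

100 Tg N/yr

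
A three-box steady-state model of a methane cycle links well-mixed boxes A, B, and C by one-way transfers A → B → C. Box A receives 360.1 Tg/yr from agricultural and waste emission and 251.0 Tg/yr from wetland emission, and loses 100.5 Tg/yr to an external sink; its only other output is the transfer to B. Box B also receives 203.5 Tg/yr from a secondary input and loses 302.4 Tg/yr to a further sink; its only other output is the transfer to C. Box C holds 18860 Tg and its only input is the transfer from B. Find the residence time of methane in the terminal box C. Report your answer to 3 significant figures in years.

Box A: F(A→B) = (360.1 + 251.0) − 100.5 = 510.60 Tg/yr.
Box B: F(B→C) = (510.60 + 203.5) − 302.4 = 411.70 Tg/yr.
Box C throughput = its input = 411.70 Tg/yr; τ = 18860 / 411.70 = 45.81 yr.

45.8 yr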